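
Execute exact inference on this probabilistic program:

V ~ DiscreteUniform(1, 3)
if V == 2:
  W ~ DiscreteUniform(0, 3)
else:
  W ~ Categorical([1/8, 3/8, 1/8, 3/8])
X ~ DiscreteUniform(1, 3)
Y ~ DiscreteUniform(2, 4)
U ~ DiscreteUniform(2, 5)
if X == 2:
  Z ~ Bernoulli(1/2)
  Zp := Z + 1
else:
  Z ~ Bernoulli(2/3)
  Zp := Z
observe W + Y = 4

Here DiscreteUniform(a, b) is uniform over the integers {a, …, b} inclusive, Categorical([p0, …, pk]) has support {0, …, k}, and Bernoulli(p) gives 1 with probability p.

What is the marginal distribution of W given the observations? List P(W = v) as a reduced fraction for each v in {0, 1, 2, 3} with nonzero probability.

P(W=0) = 1/4, P(W=1) = 1/2, P(W=2) = 1/4

Enumerate traces; 216 have nonzero weight after conditioning:
  (V=1, W=0, X=1, Y=4, U=2, Z=0) weight 1/2592
  (V=1, W=0, X=1, Y=4, U=2, Z=1) weight 1/1296
  (V=1, W=0, X=1, Y=4, U=3, Z=0) weight 1/2592
  (V=1, W=0, X=1, Y=4, U=3, Z=1) weight 1/1296
  (V=1, W=0, X=1, Y=4, U=4, Z=0) weight 1/2592
  (V=1, W=0, X=1, Y=4, U=4, Z=1) weight 1/1296
  (V=1, W=0, X=1, Y=4, U=5, Z=0) weight 1/2592
  (V=1, W=0, X=1, Y=4, U=5, Z=1) weight 1/1296
  (V=1, W=1, X=1, Y=3, U=2, Z=0) weight 1/864
  (V=1, W=2, X=1, Y=2, U=2, Z=0) weight 1/2592
  … 206 more
Group by W:
  weight(W=0) = 1/18
  weight(W=1) = 1/9
  weight(W=2) = 1/18
Total weight = 1/18 + 1/9 + 1/18 = 2/9
P(W=0 | obs) = 1/18 / 2/9 = 1/4
P(W=1 | obs) = 1/9 / 2/9 = 1/2
P(W=2 | obs) = 1/18 / 2/9 = 1/4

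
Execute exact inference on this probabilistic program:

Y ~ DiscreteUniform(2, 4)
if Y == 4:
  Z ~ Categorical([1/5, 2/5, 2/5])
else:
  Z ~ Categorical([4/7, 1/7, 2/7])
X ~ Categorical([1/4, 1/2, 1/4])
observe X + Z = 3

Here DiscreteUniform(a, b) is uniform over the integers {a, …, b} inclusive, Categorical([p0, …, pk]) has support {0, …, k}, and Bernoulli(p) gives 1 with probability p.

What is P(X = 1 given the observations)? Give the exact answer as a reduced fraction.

Enumerate traces; 6 have nonzero weight after conditioning:
  (Y=2, Z=1, X=2) weight 1/84
  (Y=2, Z=2, X=1) weight 1/21
  (Y=3, Z=1, X=2) weight 1/84
  (Y=3, Z=2, X=1) weight 1/21
  (Y=4, Z=1, X=2) weight 1/30
  (Y=4, Z=2, X=1) weight 1/15
Group by X:
  weight(X=1) = 17/105
  weight(X=2) = 2/35
Total weight = 17/105 + 2/35 = 23/105
P(X=1 | obs) = 17/105 / 23/105 = 17/23
P(X=2 | obs) = 2/35 / 23/105 = 6/23

P(X = 1 | obs) = 17/23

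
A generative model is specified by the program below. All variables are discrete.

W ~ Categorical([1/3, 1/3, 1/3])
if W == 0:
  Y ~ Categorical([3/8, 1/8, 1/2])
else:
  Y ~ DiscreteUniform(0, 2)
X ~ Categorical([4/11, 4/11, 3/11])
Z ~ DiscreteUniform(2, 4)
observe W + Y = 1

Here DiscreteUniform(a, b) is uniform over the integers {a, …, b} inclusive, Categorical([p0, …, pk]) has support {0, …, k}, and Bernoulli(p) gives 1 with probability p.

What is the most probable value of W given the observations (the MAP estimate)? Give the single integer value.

argmax_v P(W = v | obs) = 1

Enumerate traces; 18 have nonzero weight after conditioning:
  (W=0, Y=1, X=0, Z=2) weight 1/198
  (W=0, Y=1, X=0, Z=3) weight 1/198
  (W=0, Y=1, X=0, Z=4) weight 1/198
  (W=0, Y=1, X=1, Z=2) weight 1/198
  (W=0, Y=1, X=1, Z=3) weight 1/198
  (W=0, Y=1, X=1, Z=4) weight 1/198
  (W=0, Y=1, X=2, Z=2) weight 1/264
  (W=0, Y=1, X=2, Z=3) weight 1/264
  (W=1, Y=0, X=0, Z=2) weight 4/297
  … 9 more
Group by W:
  weight(W=0) = 1/24
  weight(W=1) = 1/9
Total weight = 1/24 + 1/9 = 11/72
P(W=0 | obs) = 1/24 / 11/72 = 3/11
P(W=1 | obs) = 1/9 / 11/72 = 8/11
argmax = 1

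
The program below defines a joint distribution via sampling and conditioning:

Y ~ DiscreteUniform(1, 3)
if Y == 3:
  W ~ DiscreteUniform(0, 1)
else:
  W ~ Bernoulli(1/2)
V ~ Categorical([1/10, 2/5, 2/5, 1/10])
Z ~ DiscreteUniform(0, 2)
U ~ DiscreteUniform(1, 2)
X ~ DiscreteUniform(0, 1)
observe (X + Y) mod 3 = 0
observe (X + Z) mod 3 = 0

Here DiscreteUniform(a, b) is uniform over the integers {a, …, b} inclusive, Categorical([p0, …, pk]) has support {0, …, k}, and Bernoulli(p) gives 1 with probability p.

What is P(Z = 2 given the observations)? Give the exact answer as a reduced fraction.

Enumerate traces; 32 have nonzero weight after conditioning:
  (Y=2, W=0, V=0, Z=2, U=1, X=1) weight 1/720
  (Y=2, W=0, V=0, Z=2, U=2, X=1) weight 1/720
  (Y=2, W=0, V=1, Z=2, U=1, X=1) weight 1/180
  (Y=2, W=0, V=1, Z=2, U=2, X=1) weight 1/180
  (Y=2, W=0, V=2, Z=2, U=1, X=1) weight 1/180
  (Y=2, W=0, V=2, Z=2, U=2, X=1) weight 1/180
  (Y=2, W=0, V=3, Z=2, U=1, X=1) weight 1/720
  (Y=2, W=0, V=3, Z=2, U=2, X=1) weight 1/720
  (Y=3, W=0, V=0, Z=0, U=1, X=0) weight 1/720
  … 23 more
Group by Z:
  weight(Z=0) = 1/18
  weight(Z=2) = 1/18
Total weight = 1/18 + 1/18 = 1/9
P(Z=0 | obs) = 1/18 / 1/9 = 1/2
P(Z=2 | obs) = 1/18 / 1/9 = 1/2

P(Z = 2 | obs) = 1/2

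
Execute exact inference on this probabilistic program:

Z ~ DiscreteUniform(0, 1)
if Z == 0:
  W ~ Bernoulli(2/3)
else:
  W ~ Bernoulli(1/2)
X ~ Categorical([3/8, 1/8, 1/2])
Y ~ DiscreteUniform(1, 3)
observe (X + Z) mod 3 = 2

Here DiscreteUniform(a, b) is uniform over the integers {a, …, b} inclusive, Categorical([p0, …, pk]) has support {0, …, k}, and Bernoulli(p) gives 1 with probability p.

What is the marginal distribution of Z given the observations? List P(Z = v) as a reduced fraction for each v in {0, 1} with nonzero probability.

P(Z=0) = 4/5, P(Z=1) = 1/5

Enumerate traces; 12 have nonzero weight after conditioning:
  (Z=0, W=0, X=2, Y=1) weight 1/36
  (Z=0, W=0, X=2, Y=2) weight 1/36
  (Z=0, W=0, X=2, Y=3) weight 1/36
  (Z=0, W=1, X=2, Y=1) weight 1/18
  (Z=0, W=1, X=2, Y=2) weight 1/18
  (Z=0, W=1, X=2, Y=3) weight 1/18
  (Z=1, W=0, X=1, Y=1) weight 1/96
  (Z=1, W=0, X=1, Y=2) weight 1/96
  … 4 more
Group by Z:
  weight(Z=0) = 1/4
  weight(Z=1) = 1/16
Total weight = 1/4 + 1/16 = 5/16
P(Z=0 | obs) = 1/4 / 5/16 = 4/5
P(Z=1 | obs) = 1/16 / 5/16 = 1/5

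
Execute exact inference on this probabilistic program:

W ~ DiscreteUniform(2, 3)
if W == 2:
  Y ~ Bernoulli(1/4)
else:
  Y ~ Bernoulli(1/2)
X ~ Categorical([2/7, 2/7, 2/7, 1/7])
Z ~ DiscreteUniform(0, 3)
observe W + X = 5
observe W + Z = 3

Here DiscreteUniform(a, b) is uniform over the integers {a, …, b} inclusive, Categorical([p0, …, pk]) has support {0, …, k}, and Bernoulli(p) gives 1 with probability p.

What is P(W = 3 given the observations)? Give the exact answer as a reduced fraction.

Enumerate traces; 4 have nonzero weight after conditioning:
  (W=2, Y=0, X=3, Z=1) weight 3/224
  (W=2, Y=1, X=3, Z=1) weight 1/224
  (W=3, Y=0, X=2, Z=0) weight 1/56
  (W=3, Y=1, X=2, Z=0) weight 1/56
Group by W:
  weight(W=2) = 1/56
  weight(W=3) = 1/28
Total weight = 1/56 + 1/28 = 3/56
P(W=2 | obs) = 1/56 / 3/56 = 1/3
P(W=3 | obs) = 1/28 / 3/56 = 2/3

P(W = 3 | obs) = 2/3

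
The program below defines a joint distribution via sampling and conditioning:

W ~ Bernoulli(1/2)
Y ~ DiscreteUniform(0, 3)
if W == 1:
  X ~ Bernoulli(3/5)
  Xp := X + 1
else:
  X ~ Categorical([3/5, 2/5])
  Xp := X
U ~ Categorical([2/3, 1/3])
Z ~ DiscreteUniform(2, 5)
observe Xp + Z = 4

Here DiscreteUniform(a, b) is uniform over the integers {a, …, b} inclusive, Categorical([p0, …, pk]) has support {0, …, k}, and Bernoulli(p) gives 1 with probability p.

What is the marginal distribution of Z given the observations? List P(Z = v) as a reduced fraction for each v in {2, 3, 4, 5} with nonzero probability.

P(Z=2) = 3/10, P(Z=3) = 2/5, P(Z=4) = 3/10

Enumerate traces; 32 have nonzero weight after conditioning:
  (W=0, Y=0, X=0, U=0, Z=4) weight 1/80
  (W=0, Y=0, X=0, U=1, Z=4) weight 1/160
  (W=0, Y=0, X=1, U=0, Z=3) weight 1/120
  (W=0, Y=0, X=1, U=1, Z=3) weight 1/240
  (W=0, Y=1, X=0, U=0, Z=4) weight 1/80
  (W=0, Y=1, X=0, U=1, Z=4) weight 1/160
  (W=0, Y=1, X=1, U=0, Z=3) weight 1/120
  (W=0, Y=1, X=1, U=1, Z=3) weight 1/240
  (W=1, Y=0, X=1, U=0, Z=2) weight 1/80
  … 23 more
Group by Z:
  weight(Z=2) = 3/40
  weight(Z=3) = 1/10
  weight(Z=4) = 3/40
Total weight = 3/40 + 1/10 + 3/40 = 1/4
P(Z=2 | obs) = 3/40 / 1/4 = 3/10
P(Z=3 | obs) = 1/10 / 1/4 = 2/5
P(Z=4 | obs) = 3/40 / 1/4 = 3/10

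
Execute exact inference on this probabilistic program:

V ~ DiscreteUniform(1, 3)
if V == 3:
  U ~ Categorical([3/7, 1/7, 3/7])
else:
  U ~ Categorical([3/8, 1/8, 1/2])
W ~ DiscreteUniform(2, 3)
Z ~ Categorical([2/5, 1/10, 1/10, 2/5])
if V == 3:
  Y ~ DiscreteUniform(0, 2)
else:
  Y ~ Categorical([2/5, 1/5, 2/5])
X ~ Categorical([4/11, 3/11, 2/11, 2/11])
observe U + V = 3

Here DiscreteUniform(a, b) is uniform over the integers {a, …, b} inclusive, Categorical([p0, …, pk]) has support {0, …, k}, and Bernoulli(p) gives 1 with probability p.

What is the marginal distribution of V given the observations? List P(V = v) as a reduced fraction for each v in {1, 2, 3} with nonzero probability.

P(V=1) = 28/59, P(V=2) = 7/59, P(V=3) = 24/59

Enumerate traces; 288 have nonzero weight after conditioning:
  (V=1, U=2, W=2, Z=0, Y=0, X=0) weight 4/825
  (V=1, U=2, W=2, Z=0, Y=0, X=1) weight 1/275
  (V=1, U=2, W=2, Z=0, Y=0, X=2) weight 2/825
  (V=1, U=2, W=2, Z=0, Y=0, X=3) weight 2/825
  (V=1, U=2, W=2, Z=0, Y=1, X=0) weight 2/825
  (V=1, U=2, W=2, Z=0, Y=1, X=1) weight 1/550
  (V=1, U=2, W=2, Z=0, Y=1, X=2) weight 1/825
  (V=1, U=2, W=2, Z=0, Y=1, X=3) weight 1/825
  (V=2, U=1, W=2, Z=0, Y=0, X=0) weight 1/825
  (V=3, U=0, W=2, Z=0, Y=0, X=0) weight 4/1155
  … 278 more
Group by V:
  weight(V=1) = 1/6
  weight(V=2) = 1/24
  weight(V=3) = 1/7
Total weight = 1/6 + 1/24 + 1/7 = 59/168
P(V=1 | obs) = 1/6 / 59/168 = 28/59
P(V=2 | obs) = 1/24 / 59/168 = 7/59
P(V=3 | obs) = 1/7 / 59/168 = 24/59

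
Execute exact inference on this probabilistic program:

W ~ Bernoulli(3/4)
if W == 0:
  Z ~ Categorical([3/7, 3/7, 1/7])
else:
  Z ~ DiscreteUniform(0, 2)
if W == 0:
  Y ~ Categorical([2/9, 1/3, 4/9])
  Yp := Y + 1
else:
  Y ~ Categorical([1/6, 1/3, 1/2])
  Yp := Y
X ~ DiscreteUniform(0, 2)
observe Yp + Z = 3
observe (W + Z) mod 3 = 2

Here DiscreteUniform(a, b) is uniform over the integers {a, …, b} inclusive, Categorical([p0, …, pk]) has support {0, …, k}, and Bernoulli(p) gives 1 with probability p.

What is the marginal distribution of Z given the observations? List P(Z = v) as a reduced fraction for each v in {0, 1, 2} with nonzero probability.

Enumerate traces; 6 have nonzero weight after conditioning:
  (W=0, Z=2, Y=0, X=0) weight 1/378
  (W=0, Z=2, Y=0, X=1) weight 1/378
  (W=0, Z=2, Y=0, X=2) weight 1/378
  (W=1, Z=1, Y=2, X=0) weight 1/24
  (W=1, Z=1, Y=2, X=1) weight 1/24
  (W=1, Z=1, Y=2, X=2) weight 1/24
Group by Z:
  weight(Z=1) = 1/8
  weight(Z=2) = 1/126
Total weight = 1/8 + 1/126 = 67/504
P(Z=1 | obs) = 1/8 / 67/504 = 63/67
P(Z=2 | obs) = 1/126 / 67/504 = 4/67

P(Z=1) = 63/67, P(Z=2) = 4/67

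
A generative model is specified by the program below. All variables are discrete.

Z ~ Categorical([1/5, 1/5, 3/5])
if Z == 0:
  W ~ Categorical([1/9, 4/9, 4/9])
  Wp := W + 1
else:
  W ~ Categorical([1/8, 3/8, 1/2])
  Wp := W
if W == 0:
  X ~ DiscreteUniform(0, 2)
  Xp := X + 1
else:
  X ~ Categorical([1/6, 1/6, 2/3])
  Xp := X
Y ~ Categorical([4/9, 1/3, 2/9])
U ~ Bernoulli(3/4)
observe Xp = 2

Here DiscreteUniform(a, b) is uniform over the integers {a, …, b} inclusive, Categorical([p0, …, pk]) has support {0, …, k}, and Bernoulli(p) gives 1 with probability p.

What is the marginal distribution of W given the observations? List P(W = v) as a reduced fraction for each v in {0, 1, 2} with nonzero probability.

P(W=0) = 11/169, P(W=1) = 70/169, P(W=2) = 88/169

Enumerate traces; 54 have nonzero weight after conditioning:
  (Z=0, W=0, X=1, Y=0, U=0) weight 1/1215
  (Z=0, W=0, X=1, Y=0, U=1) weight 1/405
  (Z=0, W=0, X=1, Y=1, U=0) weight 1/1620
  (Z=0, W=0, X=1, Y=1, U=1) weight 1/540
  (Z=0, W=0, X=1, Y=2, U=0) weight 1/2430
  (Z=0, W=0, X=1, Y=2, U=1) weight 1/810
  (Z=0, W=1, X=2, Y=0, U=0) weight 8/1215
  (Z=0, W=1, X=2, Y=0, U=1) weight 8/405
  (Z=0, W=2, X=2, Y=0, U=0) weight 8/1215
  … 45 more
Group by W:
  weight(W=0) = 11/270
  weight(W=1) = 7/27
  weight(W=2) = 44/135
Total weight = 11/270 + 7/27 + 44/135 = 169/270
P(W=0 | obs) = 11/270 / 169/270 = 11/169
P(W=1 | obs) = 7/27 / 169/270 = 70/169
P(W=2 | obs) = 44/135 / 169/270 = 88/169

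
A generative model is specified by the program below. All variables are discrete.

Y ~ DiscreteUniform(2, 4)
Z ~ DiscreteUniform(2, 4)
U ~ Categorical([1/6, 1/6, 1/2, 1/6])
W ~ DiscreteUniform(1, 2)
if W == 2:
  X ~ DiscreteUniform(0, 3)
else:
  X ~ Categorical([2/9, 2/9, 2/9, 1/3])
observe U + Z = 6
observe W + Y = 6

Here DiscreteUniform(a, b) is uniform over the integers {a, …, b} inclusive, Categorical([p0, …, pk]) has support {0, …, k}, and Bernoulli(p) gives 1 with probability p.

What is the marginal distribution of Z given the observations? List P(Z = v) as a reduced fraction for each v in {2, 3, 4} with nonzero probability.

P(Z=3) = 1/4, P(Z=4) = 3/4

Enumerate traces; 8 have nonzero weight after conditioning:
  (Y=4, Z=3, U=3, W=2, X=0) weight 1/432
  (Y=4, Z=3, U=3, W=2, X=1) weight 1/432
  (Y=4, Z=3, U=3, W=2, X=2) weight 1/432
  (Y=4, Z=3, U=3, W=2, X=3) weight 1/432
  (Y=4, Z=4, U=2, W=2, X=0) weight 1/144
  (Y=4, Z=4, U=2, W=2, X=1) weight 1/144
  (Y=4, Z=4, U=2, W=2, X=2) weight 1/144
  (Y=4, Z=4, U=2, W=2, X=3) weight 1/144
Group by Z:
  weight(Z=3) = 1/108
  weight(Z=4) = 1/36
Total weight = 1/108 + 1/36 = 1/27
P(Z=3 | obs) = 1/108 / 1/27 = 1/4
P(Z=4 | obs) = 1/36 / 1/27 = 3/4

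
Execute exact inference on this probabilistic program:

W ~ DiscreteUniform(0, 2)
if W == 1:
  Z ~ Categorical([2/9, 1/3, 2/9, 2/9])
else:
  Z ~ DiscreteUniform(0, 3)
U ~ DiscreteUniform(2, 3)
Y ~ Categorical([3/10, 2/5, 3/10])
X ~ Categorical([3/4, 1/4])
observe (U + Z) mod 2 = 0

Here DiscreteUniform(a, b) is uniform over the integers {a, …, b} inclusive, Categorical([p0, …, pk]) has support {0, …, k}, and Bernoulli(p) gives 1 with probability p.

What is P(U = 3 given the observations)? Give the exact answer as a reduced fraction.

P(U = 3 | obs) = 14/27

Enumerate traces; 72 have nonzero weight after conditioning:
  (W=0, Z=0, U=2, Y=0, X=0) weight 3/320
  (W=0, Z=0, U=2, Y=0, X=1) weight 1/320
  (W=0, Z=0, U=2, Y=1, X=0) weight 1/80
  (W=0, Z=0, U=2, Y=1, X=1) weight 1/240
  (W=0, Z=0, U=2, Y=2, X=0) weight 3/320
  (W=0, Z=0, U=2, Y=2, X=1) weight 1/320
  (W=0, Z=1, U=3, Y=0, X=0) weight 3/320
  (W=0, Z=1, U=3, Y=0, X=1) weight 1/320
  … 64 more
Group by U:
  weight(U=2) = 13/54
  weight(U=3) = 7/27
Total weight = 13/54 + 7/27 = 1/2
P(U=2 | obs) = 13/54 / 1/2 = 13/27
P(U=3 | obs) = 7/27 / 1/2 = 14/27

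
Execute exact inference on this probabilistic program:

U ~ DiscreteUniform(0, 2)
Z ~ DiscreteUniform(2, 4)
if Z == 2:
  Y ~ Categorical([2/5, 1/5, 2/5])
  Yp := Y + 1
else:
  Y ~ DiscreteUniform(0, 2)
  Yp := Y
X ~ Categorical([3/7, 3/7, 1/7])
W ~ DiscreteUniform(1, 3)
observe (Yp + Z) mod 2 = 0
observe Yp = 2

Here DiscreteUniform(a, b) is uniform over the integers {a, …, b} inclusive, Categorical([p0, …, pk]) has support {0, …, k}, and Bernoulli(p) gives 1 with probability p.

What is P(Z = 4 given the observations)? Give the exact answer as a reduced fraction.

P(Z = 4 | obs) = 5/8

Enumerate traces; 54 have nonzero weight after conditioning:
  (U=0, Z=2, Y=1, X=0, W=1) weight 1/315
  (U=0, Z=2, Y=1, X=0, W=2) weight 1/315
  (U=0, Z=2, Y=1, X=0, W=3) weight 1/315
  (U=0, Z=2, Y=1, X=1, W=1) weight 1/315
  (U=0, Z=2, Y=1, X=1, W=2) weight 1/315
  (U=0, Z=2, Y=1, X=1, W=3) weight 1/315
  (U=0, Z=2, Y=1, X=2, W=1) weight 1/945
  (U=0, Z=2, Y=1, X=2, W=2) weight 1/945
  (U=0, Z=4, Y=2, X=0, W=1) weight 1/189
  … 45 more
Group by Z:
  weight(Z=2) = 1/15
  weight(Z=4) = 1/9
Total weight = 1/15 + 1/9 = 8/45
P(Z=2 | obs) = 1/15 / 8/45 = 3/8
P(Z=4 | obs) = 1/9 / 8/45 = 5/8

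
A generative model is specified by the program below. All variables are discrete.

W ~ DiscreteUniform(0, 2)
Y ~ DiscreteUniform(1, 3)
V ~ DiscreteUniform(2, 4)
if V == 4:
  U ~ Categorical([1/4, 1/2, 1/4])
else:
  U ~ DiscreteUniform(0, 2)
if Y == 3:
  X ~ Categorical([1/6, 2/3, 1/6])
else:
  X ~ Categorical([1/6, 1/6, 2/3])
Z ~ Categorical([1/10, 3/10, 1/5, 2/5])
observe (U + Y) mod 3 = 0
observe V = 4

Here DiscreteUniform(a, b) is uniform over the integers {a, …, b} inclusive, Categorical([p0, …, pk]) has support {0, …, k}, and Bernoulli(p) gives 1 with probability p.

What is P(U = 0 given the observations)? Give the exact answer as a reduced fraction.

Enumerate traces; 108 have nonzero weight after conditioning:
  (W=0, Y=1, V=4, U=2, X=0, Z=0) weight 1/6480
  (W=0, Y=1, V=4, U=2, X=0, Z=1) weight 1/2160
  (W=0, Y=1, V=4, U=2, X=0, Z=2) weight 1/3240
  (W=0, Y=1, V=4, U=2, X=0, Z=3) weight 1/1620
  (W=0, Y=1, V=4, U=2, X=1, Z=0) weight 1/6480
  (W=0, Y=1, V=4, U=2, X=1, Z=1) weight 1/2160
  (W=0, Y=1, V=4, U=2, X=1, Z=2) weight 1/3240
  (W=0, Y=1, V=4, U=2, X=1, Z=3) weight 1/1620
  (W=0, Y=2, V=4, U=1, X=0, Z=0) weight 1/3240
  (W=0, Y=3, V=4, U=0, X=0, Z=0) weight 1/6480
  … 98 more
Group by U:
  weight(U=0) = 1/36
  weight(U=1) = 1/18
  weight(U=2) = 1/36
Total weight = 1/36 + 1/18 + 1/36 = 1/9
P(U=0 | obs) = 1/36 / 1/9 = 1/4
P(U=1 | obs) = 1/18 / 1/9 = 1/2
P(U=2 | obs) = 1/36 / 1/9 = 1/4

P(U = 0 | obs) = 1/4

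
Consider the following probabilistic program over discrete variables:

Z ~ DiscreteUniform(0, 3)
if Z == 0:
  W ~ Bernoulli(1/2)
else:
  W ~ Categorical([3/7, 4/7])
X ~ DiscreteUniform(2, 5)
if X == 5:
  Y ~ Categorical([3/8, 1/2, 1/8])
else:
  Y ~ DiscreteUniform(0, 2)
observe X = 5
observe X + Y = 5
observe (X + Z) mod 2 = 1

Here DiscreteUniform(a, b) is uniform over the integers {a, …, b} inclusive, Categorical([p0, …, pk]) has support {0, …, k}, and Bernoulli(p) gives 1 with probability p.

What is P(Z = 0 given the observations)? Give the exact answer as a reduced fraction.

P(Z = 0 | obs) = 1/2

Enumerate traces; 4 have nonzero weight after conditioning:
  (Z=0, W=0, X=5, Y=0) weight 3/256
  (Z=0, W=1, X=5, Y=0) weight 3/256
  (Z=2, W=0, X=5, Y=0) weight 9/896
  (Z=2, W=1, X=5, Y=0) weight 3/224
Group by Z:
  weight(Z=0) = 3/128
  weight(Z=2) = 3/128
Total weight = 3/128 + 3/128 = 3/64
P(Z=0 | obs) = 3/128 / 3/64 = 1/2
P(Z=2 | obs) = 3/128 / 3/64 = 1/2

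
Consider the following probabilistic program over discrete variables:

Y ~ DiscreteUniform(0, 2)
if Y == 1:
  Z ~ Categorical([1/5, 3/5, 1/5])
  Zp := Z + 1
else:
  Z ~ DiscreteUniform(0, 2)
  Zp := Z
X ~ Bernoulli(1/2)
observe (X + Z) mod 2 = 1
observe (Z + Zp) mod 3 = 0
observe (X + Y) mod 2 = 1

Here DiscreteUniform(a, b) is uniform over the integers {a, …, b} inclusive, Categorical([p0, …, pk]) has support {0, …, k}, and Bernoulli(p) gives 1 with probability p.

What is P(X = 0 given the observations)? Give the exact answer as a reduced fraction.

Enumerate traces; 3 have nonzero weight after conditioning:
  (Y=0, Z=0, X=1) weight 1/18
  (Y=1, Z=1, X=0) weight 1/10
  (Y=2, Z=0, X=1) weight 1/18
Group by X:
  weight(X=0) = 1/10
  weight(X=1) = 1/9
Total weight = 1/10 + 1/9 = 19/90
P(X=0 | obs) = 1/10 / 19/90 = 9/19
P(X=1 | obs) = 1/9 / 19/90 = 10/19

P(X = 0 | obs) = 9/19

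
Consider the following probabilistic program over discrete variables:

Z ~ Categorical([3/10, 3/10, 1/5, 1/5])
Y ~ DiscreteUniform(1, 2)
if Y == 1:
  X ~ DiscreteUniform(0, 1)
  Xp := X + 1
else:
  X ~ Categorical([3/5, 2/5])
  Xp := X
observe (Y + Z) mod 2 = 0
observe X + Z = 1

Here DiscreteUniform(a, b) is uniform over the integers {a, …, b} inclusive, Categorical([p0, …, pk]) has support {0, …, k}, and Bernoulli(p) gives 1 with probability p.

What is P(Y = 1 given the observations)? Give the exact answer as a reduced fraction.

Enumerate traces; 2 have nonzero weight after conditioning:
  (Z=0, Y=2, X=1) weight 3/50
  (Z=1, Y=1, X=0) weight 3/40
Group by Y:
  weight(Y=1) = 3/40
  weight(Y=2) = 3/50
Total weight = 3/40 + 3/50 = 27/200
P(Y=1 | obs) = 3/40 / 27/200 = 5/9
P(Y=2 | obs) = 3/50 / 27/200 = 4/9

P(Y = 1 | obs) = 5/9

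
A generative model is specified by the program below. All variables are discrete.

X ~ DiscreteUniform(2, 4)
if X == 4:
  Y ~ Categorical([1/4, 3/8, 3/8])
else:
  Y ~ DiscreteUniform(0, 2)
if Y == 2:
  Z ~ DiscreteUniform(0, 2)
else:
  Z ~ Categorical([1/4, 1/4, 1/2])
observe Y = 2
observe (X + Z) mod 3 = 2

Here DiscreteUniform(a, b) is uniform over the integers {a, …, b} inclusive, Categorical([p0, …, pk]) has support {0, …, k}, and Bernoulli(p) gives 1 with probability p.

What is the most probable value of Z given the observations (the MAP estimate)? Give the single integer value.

argmax_v P(Z = v | obs) = 1

Enumerate traces; 3 have nonzero weight after conditioning:
  (X=2, Y=2, Z=0) weight 1/27
  (X=3, Y=2, Z=2) weight 1/27
  (X=4, Y=2, Z=1) weight 1/24
Group by Z:
  weight(Z=0) = 1/27
  weight(Z=1) = 1/24
  weight(Z=2) = 1/27
Total weight = 1/27 + 1/24 + 1/27 = 25/216
P(Z=0 | obs) = 1/27 / 25/216 = 8/25
P(Z=1 | obs) = 1/24 / 25/216 = 9/25
P(Z=2 | obs) = 1/27 / 25/216 = 8/25
argmax = 1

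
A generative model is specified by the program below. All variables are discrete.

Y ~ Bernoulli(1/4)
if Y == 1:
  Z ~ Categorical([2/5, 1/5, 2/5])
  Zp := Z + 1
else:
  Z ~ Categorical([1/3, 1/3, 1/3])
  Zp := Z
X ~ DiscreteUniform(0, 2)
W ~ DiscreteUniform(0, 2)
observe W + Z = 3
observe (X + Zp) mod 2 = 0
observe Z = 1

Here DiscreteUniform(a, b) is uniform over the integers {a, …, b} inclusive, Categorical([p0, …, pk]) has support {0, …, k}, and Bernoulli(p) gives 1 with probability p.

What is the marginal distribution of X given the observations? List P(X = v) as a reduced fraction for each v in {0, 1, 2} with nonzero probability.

Enumerate traces; 3 have nonzero weight after conditioning:
  (Y=0, Z=1, X=1, W=2) weight 1/36
  (Y=1, Z=1, X=0, W=2) weight 1/180
  (Y=1, Z=1, X=2, W=2) weight 1/180
Group by X:
  weight(X=0) = 1/180
  weight(X=1) = 1/36
  weight(X=2) = 1/180
Total weight = 1/180 + 1/36 + 1/180 = 7/180
P(X=0 | obs) = 1/180 / 7/180 = 1/7
P(X=1 | obs) = 1/36 / 7/180 = 5/7
P(X=2 | obs) = 1/180 / 7/180 = 1/7

P(X=0) = 1/7, P(X=1) = 5/7, P(X=2) = 1/7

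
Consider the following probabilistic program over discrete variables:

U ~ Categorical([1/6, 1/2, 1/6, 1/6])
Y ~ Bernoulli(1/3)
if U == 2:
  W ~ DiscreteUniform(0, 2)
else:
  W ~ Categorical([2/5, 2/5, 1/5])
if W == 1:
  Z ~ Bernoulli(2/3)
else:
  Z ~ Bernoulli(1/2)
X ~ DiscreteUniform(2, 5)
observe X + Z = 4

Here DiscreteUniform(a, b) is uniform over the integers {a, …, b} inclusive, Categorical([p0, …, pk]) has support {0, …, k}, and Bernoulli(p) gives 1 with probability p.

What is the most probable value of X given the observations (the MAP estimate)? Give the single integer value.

argmax_v P(X = v | obs) = 3

Enumerate traces; 48 have nonzero weight after conditioning:
  (U=0, Y=0, W=0, Z=0, X=4) weight 1/180
  (U=0, Y=0, W=0, Z=1, X=3) weight 1/180
  (U=0, Y=0, W=1, Z=0, X=4) weight 1/270
  (U=0, Y=0, W=1, Z=1, X=3) weight 1/135
  (U=0, Y=0, W=2, Z=0, X=4) weight 1/360
  (U=0, Y=0, W=2, Z=1, X=3) weight 1/360
  (U=0, Y=1, W=0, Z=0, X=4) weight 1/360
  (U=0, Y=1, W=0, Z=1, X=3) weight 1/360
  … 40 more
Group by X:
  weight(X=3) = 61/432
  weight(X=4) = 47/432
Total weight = 61/432 + 47/432 = 1/4
P(X=3 | obs) = 61/432 / 1/4 = 61/108
P(X=4 | obs) = 47/432 / 1/4 = 47/108
argmax = 3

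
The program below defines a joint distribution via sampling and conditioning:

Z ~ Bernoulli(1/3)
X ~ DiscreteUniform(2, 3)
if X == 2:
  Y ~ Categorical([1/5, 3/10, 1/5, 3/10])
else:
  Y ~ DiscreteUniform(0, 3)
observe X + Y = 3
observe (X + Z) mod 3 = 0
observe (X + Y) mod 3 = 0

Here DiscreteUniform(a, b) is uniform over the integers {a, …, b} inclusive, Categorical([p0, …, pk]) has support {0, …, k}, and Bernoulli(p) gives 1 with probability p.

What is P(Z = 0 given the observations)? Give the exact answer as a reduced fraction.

P(Z = 0 | obs) = 5/8

Enumerate traces; 2 have nonzero weight after conditioning:
  (Z=0, X=3, Y=0) weight 1/12
  (Z=1, X=2, Y=1) weight 1/20
Group by Z:
  weight(Z=0) = 1/12
  weight(Z=1) = 1/20
Total weight = 1/12 + 1/20 = 2/15
P(Z=0 | obs) = 1/12 / 2/15 = 5/8
P(Z=1 | obs) = 1/20 / 2/15 = 3/8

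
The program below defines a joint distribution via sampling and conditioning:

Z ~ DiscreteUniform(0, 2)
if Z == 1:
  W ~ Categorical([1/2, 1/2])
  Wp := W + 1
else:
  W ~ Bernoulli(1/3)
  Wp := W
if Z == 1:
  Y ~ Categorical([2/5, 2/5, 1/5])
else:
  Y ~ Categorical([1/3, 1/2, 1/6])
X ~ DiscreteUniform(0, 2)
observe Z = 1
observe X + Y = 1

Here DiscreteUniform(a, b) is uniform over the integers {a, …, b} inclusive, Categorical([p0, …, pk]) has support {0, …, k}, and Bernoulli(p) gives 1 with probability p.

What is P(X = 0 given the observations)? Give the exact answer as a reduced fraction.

Enumerate traces; 4 have nonzero weight after conditioning:
  (Z=1, W=0, Y=0, X=1) weight 1/45
  (Z=1, W=0, Y=1, X=0) weight 1/45
  (Z=1, W=1, Y=0, X=1) weight 1/45
  (Z=1, W=1, Y=1, X=0) weight 1/45
Group by X:
  weight(X=0) = 2/45
  weight(X=1) = 2/45
Total weight = 2/45 + 2/45 = 4/45
P(X=0 | obs) = 2/45 / 4/45 = 1/2
P(X=1 | obs) = 2/45 / 4/45 = 1/2

P(X = 0 | obs) = 1/2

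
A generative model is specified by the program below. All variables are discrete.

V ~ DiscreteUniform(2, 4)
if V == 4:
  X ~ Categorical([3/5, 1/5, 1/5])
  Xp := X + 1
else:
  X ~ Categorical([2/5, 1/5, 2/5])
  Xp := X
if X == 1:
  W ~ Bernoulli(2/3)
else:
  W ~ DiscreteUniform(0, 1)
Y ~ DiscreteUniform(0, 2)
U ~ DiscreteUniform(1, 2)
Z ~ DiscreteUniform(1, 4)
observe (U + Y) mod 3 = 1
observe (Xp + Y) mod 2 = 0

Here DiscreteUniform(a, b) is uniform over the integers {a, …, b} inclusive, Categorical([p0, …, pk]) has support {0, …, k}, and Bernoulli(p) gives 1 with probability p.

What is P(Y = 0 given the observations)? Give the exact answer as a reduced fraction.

Enumerate traces; 80 have nonzero weight after conditioning:
  (V=2, X=0, W=0, Y=0, U=1, Z=1) weight 1/360
  (V=2, X=0, W=0, Y=0, U=1, Z=2) weight 1/360
  (V=2, X=0, W=0, Y=0, U=1, Z=3) weight 1/360
  (V=2, X=0, W=0, Y=0, U=1, Z=4) weight 1/360
  (V=2, X=0, W=0, Y=2, U=2, Z=1) weight 1/360
  (V=2, X=0, W=0, Y=2, U=2, Z=2) weight 1/360
  (V=2, X=0, W=0, Y=2, U=2, Z=3) weight 1/360
  (V=2, X=0, W=0, Y=2, U=2, Z=4) weight 1/360
  … 72 more
Group by Y:
  weight(Y=0) = 1/10
  weight(Y=2) = 1/10
Total weight = 1/10 + 1/10 = 1/5
P(Y=0 | obs) = 1/10 / 1/5 = 1/2
P(Y=2 | obs) = 1/10 / 1/5 = 1/2

P(Y = 0 | obs) = 1/2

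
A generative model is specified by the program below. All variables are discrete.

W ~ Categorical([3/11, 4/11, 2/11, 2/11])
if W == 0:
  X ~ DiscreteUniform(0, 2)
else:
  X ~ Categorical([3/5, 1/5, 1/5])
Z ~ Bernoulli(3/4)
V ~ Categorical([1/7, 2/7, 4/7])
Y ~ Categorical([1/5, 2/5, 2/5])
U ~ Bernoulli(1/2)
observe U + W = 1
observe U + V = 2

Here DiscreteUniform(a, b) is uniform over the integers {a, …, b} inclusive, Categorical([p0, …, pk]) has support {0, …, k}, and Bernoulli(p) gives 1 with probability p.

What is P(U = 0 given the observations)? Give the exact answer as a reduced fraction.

P(U = 0 | obs) = 8/11

Enumerate traces; 36 have nonzero weight after conditioning:
  (W=0, X=0, Z=0, V=1, Y=0, U=1) weight 1/1540
  (W=0, X=0, Z=0, V=1, Y=1, U=1) weight 1/770
  (W=0, X=0, Z=0, V=1, Y=2, U=1) weight 1/770
  (W=0, X=0, Z=1, V=1, Y=0, U=1) weight 3/1540
  (W=0, X=0, Z=1, V=1, Y=1, U=1) weight 3/770
  (W=0, X=0, Z=1, V=1, Y=2, U=1) weight 3/770
  (W=0, X=1, Z=0, V=1, Y=0, U=1) weight 1/1540
  (W=0, X=1, Z=0, V=1, Y=1, U=1) weight 1/770
  (W=1, X=0, Z=0, V=2, Y=0, U=0) weight 6/1925
  … 27 more
Group by U:
  weight(U=0) = 8/77
  weight(U=1) = 3/77
Total weight = 8/77 + 3/77 = 1/7
P(U=0 | obs) = 8/77 / 1/7 = 8/11
P(U=1 | obs) = 3/77 / 1/7 = 3/11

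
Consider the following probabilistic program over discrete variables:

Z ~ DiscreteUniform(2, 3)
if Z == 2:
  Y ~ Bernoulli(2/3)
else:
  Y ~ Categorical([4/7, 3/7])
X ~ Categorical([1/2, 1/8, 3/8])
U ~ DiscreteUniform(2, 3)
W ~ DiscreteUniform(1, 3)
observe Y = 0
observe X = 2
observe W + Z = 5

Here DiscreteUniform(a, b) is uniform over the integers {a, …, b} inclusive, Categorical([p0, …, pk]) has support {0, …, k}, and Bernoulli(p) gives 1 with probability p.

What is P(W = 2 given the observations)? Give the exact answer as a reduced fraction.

P(W = 2 | obs) = 12/19

Enumerate traces; 4 have nonzero weight after conditioning:
  (Z=2, Y=0, X=2, U=2, W=3) weight 1/96
  (Z=2, Y=0, X=2, U=3, W=3) weight 1/96
  (Z=3, Y=0, X=2, U=2, W=2) weight 1/56
  (Z=3, Y=0, X=2, U=3, W=2) weight 1/56
Group by W:
  weight(W=2) = 1/28
  weight(W=3) = 1/48
Total weight = 1/28 + 1/48 = 19/336
P(W=2 | obs) = 1/28 / 19/336 = 12/19
P(W=3 | obs) = 1/48 / 19/336 = 7/19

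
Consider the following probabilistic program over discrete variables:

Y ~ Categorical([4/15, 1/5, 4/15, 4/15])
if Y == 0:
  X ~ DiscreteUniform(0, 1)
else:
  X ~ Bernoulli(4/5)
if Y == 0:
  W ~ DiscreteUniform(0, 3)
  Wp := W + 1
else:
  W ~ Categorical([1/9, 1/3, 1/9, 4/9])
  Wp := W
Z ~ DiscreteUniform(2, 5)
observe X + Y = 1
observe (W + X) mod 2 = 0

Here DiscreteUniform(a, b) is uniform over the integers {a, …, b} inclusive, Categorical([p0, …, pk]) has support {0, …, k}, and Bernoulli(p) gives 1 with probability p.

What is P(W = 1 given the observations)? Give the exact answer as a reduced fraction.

Enumerate traces; 16 have nonzero weight after conditioning:
  (Y=0, X=1, W=1, Z=2) weight 1/120
  (Y=0, X=1, W=1, Z=3) weight 1/120
  (Y=0, X=1, W=1, Z=4) weight 1/120
  (Y=0, X=1, W=1, Z=5) weight 1/120
  (Y=0, X=1, W=3, Z=2) weight 1/120
  (Y=0, X=1, W=3, Z=3) weight 1/120
  (Y=0, X=1, W=3, Z=4) weight 1/120
  (Y=0, X=1, W=3, Z=5) weight 1/120
  (Y=1, X=0, W=0, Z=2) weight 1/900
  (Y=1, X=0, W=2, Z=2) weight 1/900
  … 6 more
Group by W:
  weight(W=0) = 1/225
  weight(W=1) = 1/30
  weight(W=2) = 1/225
  weight(W=3) = 1/30
Total weight = 1/225 + 1/30 + 1/225 + 1/30 = 17/225
P(W=0 | obs) = 1/225 / 17/225 = 1/17
P(W=1 | obs) = 1/30 / 17/225 = 15/34
P(W=2 | obs) = 1/225 / 17/225 = 1/17
P(W=3 | obs) = 1/30 / 17/225 = 15/34

P(W = 1 | obs) = 15/34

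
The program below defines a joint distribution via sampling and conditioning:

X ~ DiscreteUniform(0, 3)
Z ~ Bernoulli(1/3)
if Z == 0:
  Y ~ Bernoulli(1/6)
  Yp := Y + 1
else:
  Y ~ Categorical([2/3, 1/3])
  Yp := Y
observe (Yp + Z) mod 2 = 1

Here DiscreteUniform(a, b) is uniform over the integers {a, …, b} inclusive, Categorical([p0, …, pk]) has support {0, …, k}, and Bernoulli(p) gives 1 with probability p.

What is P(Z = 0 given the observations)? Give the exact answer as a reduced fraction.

P(Z = 0 | obs) = 5/7

Enumerate traces; 8 have nonzero weight after conditioning:
  (X=0, Z=0, Y=0) weight 5/36
  (X=0, Z=1, Y=0) weight 1/18
  (X=1, Z=0, Y=0) weight 5/36
  (X=1, Z=1, Y=0) weight 1/18
  (X=2, Z=0, Y=0) weight 5/36
  (X=2, Z=1, Y=0) weight 1/18
  (X=3, Z=0, Y=0) weight 5/36
  (X=3, Z=1, Y=0) weight 1/18
Group by Z:
  weight(Z=0) = 5/9
  weight(Z=1) = 2/9
Total weight = 5/9 + 2/9 = 7/9
P(Z=0 | obs) = 5/9 / 7/9 = 5/7
P(Z=1 | obs) = 2/9 / 7/9 = 2/7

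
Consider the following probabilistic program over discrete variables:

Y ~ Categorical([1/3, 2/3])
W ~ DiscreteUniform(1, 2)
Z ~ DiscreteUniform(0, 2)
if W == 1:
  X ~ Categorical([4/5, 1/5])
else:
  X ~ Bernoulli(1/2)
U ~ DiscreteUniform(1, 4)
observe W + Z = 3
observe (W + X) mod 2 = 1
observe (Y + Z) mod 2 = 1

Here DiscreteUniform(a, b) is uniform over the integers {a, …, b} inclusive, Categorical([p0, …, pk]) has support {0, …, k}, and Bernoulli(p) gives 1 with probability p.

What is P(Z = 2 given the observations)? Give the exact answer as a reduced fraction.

Enumerate traces; 8 have nonzero weight after conditioning:
  (Y=0, W=2, Z=1, X=1, U=1) weight 1/144
  (Y=0, W=2, Z=1, X=1, U=2) weight 1/144
  (Y=0, W=2, Z=1, X=1, U=3) weight 1/144
  (Y=0, W=2, Z=1, X=1, U=4) weight 1/144
  (Y=1, W=1, Z=2, X=0, U=1) weight 1/45
  (Y=1, W=1, Z=2, X=0, U=2) weight 1/45
  (Y=1, W=1, Z=2, X=0, U=3) weight 1/45
  (Y=1, W=1, Z=2, X=0, U=4) weight 1/45
Group by Z:
  weight(Z=1) = 1/36
  weight(Z=2) = 4/45
Total weight = 1/36 + 4/45 = 7/60
P(Z=1 | obs) = 1/36 / 7/60 = 5/21
P(Z=2 | obs) = 4/45 / 7/60 = 16/21

P(Z = 2 | obs) = 16/21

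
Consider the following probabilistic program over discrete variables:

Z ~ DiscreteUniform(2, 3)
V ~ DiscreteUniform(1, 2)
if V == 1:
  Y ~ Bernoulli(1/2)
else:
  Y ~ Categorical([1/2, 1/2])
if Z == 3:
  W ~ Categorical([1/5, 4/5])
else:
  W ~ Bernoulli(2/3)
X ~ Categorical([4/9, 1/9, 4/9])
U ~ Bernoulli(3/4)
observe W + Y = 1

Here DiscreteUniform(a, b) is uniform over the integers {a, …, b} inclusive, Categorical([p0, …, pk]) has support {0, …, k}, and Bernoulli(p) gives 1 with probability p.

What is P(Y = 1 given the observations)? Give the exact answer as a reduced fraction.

P(Y = 1 | obs) = 4/15

Enumerate traces; 48 have nonzero weight after conditioning:
  (Z=2, V=1, Y=0, W=1, X=0, U=0) weight 1/108
  (Z=2, V=1, Y=0, W=1, X=0, U=1) weight 1/36
  (Z=2, V=1, Y=0, W=1, X=1, U=0) weight 1/432
  (Z=2, V=1, Y=0, W=1, X=1, U=1) weight 1/144
  (Z=2, V=1, Y=0, W=1, X=2, U=0) weight 1/108
  (Z=2, V=1, Y=0, W=1, X=2, U=1) weight 1/36
  (Z=2, V=1, Y=1, W=0, X=0, U=0) weight 1/216
  (Z=2, V=1, Y=1, W=0, X=0, U=1) weight 1/72
  … 40 more
Group by Y:
  weight(Y=0) = 11/30
  weight(Y=1) = 2/15
Total weight = 11/30 + 2/15 = 1/2
P(Y=0 | obs) = 11/30 / 1/2 = 11/15
P(Y=1 | obs) = 2/15 / 1/2 = 4/15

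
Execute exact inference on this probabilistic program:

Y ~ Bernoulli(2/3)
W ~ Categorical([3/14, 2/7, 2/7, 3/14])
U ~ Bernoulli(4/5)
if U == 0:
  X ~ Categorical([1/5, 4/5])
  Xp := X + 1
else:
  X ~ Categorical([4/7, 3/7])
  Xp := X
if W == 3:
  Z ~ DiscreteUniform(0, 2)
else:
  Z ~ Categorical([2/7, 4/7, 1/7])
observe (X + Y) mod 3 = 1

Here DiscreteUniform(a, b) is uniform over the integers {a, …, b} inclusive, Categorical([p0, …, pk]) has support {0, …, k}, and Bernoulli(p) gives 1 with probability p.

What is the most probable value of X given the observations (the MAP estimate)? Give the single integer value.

Enumerate traces; 48 have nonzero weight after conditioning:
  (Y=0, W=0, U=0, X=1, Z=0) weight 4/1225
  (Y=0, W=0, U=0, X=1, Z=1) weight 8/1225
  (Y=0, W=0, U=0, X=1, Z=2) weight 2/1225
  (Y=0, W=0, U=1, X=1, Z=0) weight 12/1715
  (Y=0, W=0, U=1, X=1, Z=1) weight 24/1715
  (Y=0, W=0, U=1, X=1, Z=2) weight 6/1715
  (Y=0, W=1, U=0, X=1, Z=0) weight 16/3675
  (Y=0, W=1, U=0, X=1, Z=1) weight 32/3675
  (Y=1, W=0, U=0, X=0, Z=0) weight 2/1225
  … 39 more
Group by X:
  weight(X=0) = 58/175
  weight(X=1) = 88/525
Total weight = 58/175 + 88/525 = 262/525
P(X=0 | obs) = 58/175 / 262/525 = 87/131
P(X=1 | obs) = 88/525 / 262/525 = 44/131
argmax = 0

argmax_v P(X = v | obs) = 0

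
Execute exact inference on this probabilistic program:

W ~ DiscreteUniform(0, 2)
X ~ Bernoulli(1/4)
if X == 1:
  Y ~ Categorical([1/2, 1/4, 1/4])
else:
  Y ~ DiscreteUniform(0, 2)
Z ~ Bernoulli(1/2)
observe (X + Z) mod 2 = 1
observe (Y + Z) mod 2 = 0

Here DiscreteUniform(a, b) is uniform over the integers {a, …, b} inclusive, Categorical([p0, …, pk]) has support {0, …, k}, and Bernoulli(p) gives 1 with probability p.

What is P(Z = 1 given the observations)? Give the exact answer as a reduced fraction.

Enumerate traces; 9 have nonzero weight after conditioning:
  (W=0, X=0, Y=1, Z=1) weight 1/24
  (W=0, X=1, Y=0, Z=0) weight 1/48
  (W=0, X=1, Y=2, Z=0) weight 1/96
  (W=1, X=0, Y=1, Z=1) weight 1/24
  (W=1, X=1, Y=0, Z=0) weight 1/48
  (W=1, X=1, Y=2, Z=0) weight 1/96
  (W=2, X=0, Y=1, Z=1) weight 1/24
  (W=2, X=1, Y=0, Z=0) weight 1/48
  … 1 more
Group by Z:
  weight(Z=0) = 3/32
  weight(Z=1) = 1/8
Total weight = 3/32 + 1/8 = 7/32
P(Z=0 | obs) = 3/32 / 7/32 = 3/7
P(Z=1 | obs) = 1/8 / 7/32 = 4/7

P(Z = 1 | obs) = 4/7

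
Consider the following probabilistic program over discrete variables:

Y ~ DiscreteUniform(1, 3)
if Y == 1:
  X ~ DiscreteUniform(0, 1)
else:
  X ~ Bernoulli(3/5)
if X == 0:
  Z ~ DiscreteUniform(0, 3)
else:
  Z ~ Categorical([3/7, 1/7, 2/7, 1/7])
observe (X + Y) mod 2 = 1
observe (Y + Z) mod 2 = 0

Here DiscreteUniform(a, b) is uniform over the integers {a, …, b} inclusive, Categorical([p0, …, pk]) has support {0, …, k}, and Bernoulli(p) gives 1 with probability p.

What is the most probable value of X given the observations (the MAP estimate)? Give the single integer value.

argmax_v P(X = v | obs) = 0

Enumerate traces; 6 have nonzero weight after conditioning:
  (Y=1, X=0, Z=1) weight 1/24
  (Y=1, X=0, Z=3) weight 1/24
  (Y=2, X=1, Z=0) weight 3/35
  (Y=2, X=1, Z=2) weight 2/35
  (Y=3, X=0, Z=1) weight 1/30
  (Y=3, X=0, Z=3) weight 1/30
Group by X:
  weight(X=0) = 3/20
  weight(X=1) = 1/7
Total weight = 3/20 + 1/7 = 41/140
P(X=0 | obs) = 3/20 / 41/140 = 21/41
P(X=1 | obs) = 1/7 / 41/140 = 20/41
argmax = 0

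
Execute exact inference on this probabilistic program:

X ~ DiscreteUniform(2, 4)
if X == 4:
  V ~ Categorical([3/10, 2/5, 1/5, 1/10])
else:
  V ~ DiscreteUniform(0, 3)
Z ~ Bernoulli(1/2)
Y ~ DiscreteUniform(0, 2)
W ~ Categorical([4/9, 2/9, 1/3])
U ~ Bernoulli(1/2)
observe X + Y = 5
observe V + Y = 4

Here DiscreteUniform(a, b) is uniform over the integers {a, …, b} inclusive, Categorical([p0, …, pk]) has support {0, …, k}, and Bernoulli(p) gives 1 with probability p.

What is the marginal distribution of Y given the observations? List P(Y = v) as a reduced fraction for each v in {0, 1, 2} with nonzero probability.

P(Y=1) = 2/7, P(Y=2) = 5/7

Enumerate traces; 24 have nonzero weight after conditioning:
  (X=3, V=2, Z=0, Y=2, W=0, U=0) weight 1/324
  (X=3, V=2, Z=0, Y=2, W=0, U=1) weight 1/324
  (X=3, V=2, Z=0, Y=2, W=1, U=0) weight 1/648
  (X=3, V=2, Z=0, Y=2, W=1, U=1) weight 1/648
  (X=3, V=2, Z=0, Y=2, W=2, U=0) weight 1/432
  (X=3, V=2, Z=0, Y=2, W=2, U=1) weight 1/432
  (X=3, V=2, Z=1, Y=2, W=0, U=0) weight 1/324
  (X=3, V=2, Z=1, Y=2, W=0, U=1) weight 1/324
  (X=4, V=3, Z=0, Y=1, W=0, U=0) weight 1/810
  … 15 more
Group by Y:
  weight(Y=1) = 1/90
  weight(Y=2) = 1/36
Total weight = 1/90 + 1/36 = 7/180
P(Y=1 | obs) = 1/90 / 7/180 = 2/7
P(Y=2 | obs) = 1/36 / 7/180 = 5/7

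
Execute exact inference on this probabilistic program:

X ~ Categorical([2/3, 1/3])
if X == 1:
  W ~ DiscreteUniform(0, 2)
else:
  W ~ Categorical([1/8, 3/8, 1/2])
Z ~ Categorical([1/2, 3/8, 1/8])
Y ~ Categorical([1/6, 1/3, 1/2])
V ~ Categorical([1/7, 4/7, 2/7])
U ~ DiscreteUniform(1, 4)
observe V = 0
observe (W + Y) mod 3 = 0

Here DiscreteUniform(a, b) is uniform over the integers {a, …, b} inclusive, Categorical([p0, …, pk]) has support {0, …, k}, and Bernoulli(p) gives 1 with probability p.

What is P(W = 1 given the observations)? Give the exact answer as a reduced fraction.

Enumerate traces; 72 have nonzero weight after conditioning:
  (X=0, W=0, Z=0, Y=0, V=0, U=1) weight 1/4032
  (X=0, W=0, Z=0, Y=0, V=0, U=2) weight 1/4032
  (X=0, W=0, Z=0, Y=0, V=0, U=3) weight 1/4032
  (X=0, W=0, Z=0, Y=0, V=0, U=4) weight 1/4032
  (X=0, W=0, Z=1, Y=0, V=0, U=1) weight 1/5376
  (X=0, W=0, Z=1, Y=0, V=0, U=2) weight 1/5376
  (X=0, W=0, Z=1, Y=0, V=0, U=3) weight 1/5376
  (X=0, W=0, Z=1, Y=0, V=0, U=4) weight 1/5376
  (X=0, W=1, Z=0, Y=2, V=0, U=1) weight 1/448
  (X=0, W=2, Z=0, Y=1, V=0, U=1) weight 1/504
  … 62 more
Group by W:
  weight(W=0) = 1/216
  weight(W=1) = 13/504
  weight(W=2) = 4/189
Total weight = 1/216 + 13/504 + 4/189 = 13/252
P(W=0 | obs) = 1/216 / 13/252 = 7/78
P(W=1 | obs) = 13/504 / 13/252 = 1/2
P(W=2 | obs) = 4/189 / 13/252 = 16/39

P(W = 1 | obs) = 1/2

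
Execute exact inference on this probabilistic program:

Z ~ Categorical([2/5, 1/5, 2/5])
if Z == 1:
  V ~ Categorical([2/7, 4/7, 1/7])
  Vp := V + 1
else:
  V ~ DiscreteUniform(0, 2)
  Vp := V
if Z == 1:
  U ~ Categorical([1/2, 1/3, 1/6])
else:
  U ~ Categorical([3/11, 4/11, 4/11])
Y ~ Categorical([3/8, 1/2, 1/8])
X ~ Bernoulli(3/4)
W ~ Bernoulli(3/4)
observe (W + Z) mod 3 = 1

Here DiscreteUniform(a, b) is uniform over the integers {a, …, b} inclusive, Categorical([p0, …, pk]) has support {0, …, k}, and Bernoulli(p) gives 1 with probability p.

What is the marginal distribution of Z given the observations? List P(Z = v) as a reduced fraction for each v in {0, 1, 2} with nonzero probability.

P(Z=0) = 6/7, P(Z=1) = 1/7

Enumerate traces; 108 have nonzero weight after conditioning:
  (Z=0, V=0, U=0, Y=0, X=0, W=1) weight 9/3520
  (Z=0, V=0, U=0, Y=0, X=1, W=1) weight 27/3520
  (Z=0, V=0, U=0, Y=1, X=0, W=1) weight 3/880
  (Z=0, V=0, U=0, Y=1, X=1, W=1) weight 9/880
  (Z=0, V=0, U=0, Y=2, X=0, W=1) weight 3/3520
  (Z=0, V=0, U=0, Y=2, X=1, W=1) weight 9/3520
  (Z=0, V=0, U=1, Y=0, X=0, W=1) weight 3/880
  (Z=0, V=0, U=1, Y=0, X=1, W=1) weight 9/880
  (Z=1, V=0, U=0, Y=0, X=0, W=0) weight 3/4480
  … 99 more
Group by Z:
  weight(Z=0) = 3/10
  weight(Z=1) = 1/20
Total weight = 3/10 + 1/20 = 7/20
P(Z=0 | obs) = 3/10 / 7/20 = 6/7
P(Z=1 | obs) = 1/20 / 7/20 = 1/7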